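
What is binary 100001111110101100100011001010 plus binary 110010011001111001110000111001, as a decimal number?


100001111110101100100011001010 + 110010011001111001110000111001 = 1010100011000100110010100000011 = 1415734531

1415734531


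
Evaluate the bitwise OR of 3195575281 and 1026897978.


0b10111110011110001001101111110001 | 0b111101001101010011100000111010 = 0b10111111011111011011101111111011 = 3212688379

3212688379


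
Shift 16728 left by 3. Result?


0b100000101011000 << 3 = 0b100000101011000000 = 133824

133824


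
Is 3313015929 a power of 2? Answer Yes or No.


0b11000101011110001001110001111001. Multiple bits set => No

No


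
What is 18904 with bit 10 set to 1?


18904 | (1 << 10) = 18904 | 1024 = 19928

19928


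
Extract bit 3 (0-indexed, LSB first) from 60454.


0b1110110000100110, position 3 = 0

0


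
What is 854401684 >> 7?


0b110010111011010010001010010100 >> 7 = 0b11001011101101001000101 = 6675013

6675013


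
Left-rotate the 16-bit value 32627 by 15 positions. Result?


Rotate 0b111111101110011 left by 15 (16-bit) = 0b1011111110111001 = 49081

49081


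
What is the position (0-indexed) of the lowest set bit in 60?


0b111100. Lowest set bit at position 2

2


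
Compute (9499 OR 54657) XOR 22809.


Step 1: 9499 | 54657 = 62875
Step 2: 62875 ^ 22809 = 44162

44162


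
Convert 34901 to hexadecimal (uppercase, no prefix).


34901 = 8855 hex

8855


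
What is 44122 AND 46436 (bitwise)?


0b1010110001011010 & 0b1011010101100100 = 0b1010010001000000 = 42048

42048


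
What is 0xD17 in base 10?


D17 hex = 3351 decimal

3351


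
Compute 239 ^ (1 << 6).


239 ^ (1 << 6) = 239 ^ 64 = 175

175


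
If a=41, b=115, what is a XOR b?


41 ^ 115 = 90

90


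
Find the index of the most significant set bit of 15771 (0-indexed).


0b11110110011011. Highest set bit at position 13

13


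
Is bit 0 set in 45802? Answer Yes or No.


0b1011001011101010, bit 0 = 0. No

No


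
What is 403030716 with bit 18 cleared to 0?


403030716 & ~(1 << 18) = 402768572

402768572


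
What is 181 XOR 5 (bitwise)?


0b10110101 ^ 0b101 = 0b10110000 = 176

176


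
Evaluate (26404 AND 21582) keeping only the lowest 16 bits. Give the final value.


Step 1: 26404 & 21582 = 17412
Step 2: 17412 & 65535 = 17412

17412


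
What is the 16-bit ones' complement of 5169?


5169 ^ 65535 = 60366

60366


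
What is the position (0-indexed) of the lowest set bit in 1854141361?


0b1101110100000111111001110110001. Lowest set bit at position 0

0


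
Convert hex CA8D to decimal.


CA8D hex = 51853 decimal

51853


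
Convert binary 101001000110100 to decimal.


101001000110100 in decimal = 21044

21044


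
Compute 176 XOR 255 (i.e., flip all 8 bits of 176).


176 ^ 255 = 79

79


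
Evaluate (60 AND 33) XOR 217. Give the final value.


Step 1: 60 & 33 = 32
Step 2: 32 ^ 217 = 249

249


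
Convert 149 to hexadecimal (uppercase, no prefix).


149 = 95 hex

95


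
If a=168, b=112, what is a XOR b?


168 ^ 112 = 216

216


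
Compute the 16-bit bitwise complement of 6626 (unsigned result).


~0b1100111100010 = 0b1110011000011101 = 58909 (16-bit unsigned)

58909


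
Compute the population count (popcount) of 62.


0b111110 has 5 set bits

5


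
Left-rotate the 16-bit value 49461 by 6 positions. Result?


Rotate 0b1100000100110101 left by 6 (16-bit) = 0b100110101110000 = 19824

19824


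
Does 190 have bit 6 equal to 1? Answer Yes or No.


0b10111110, bit 6 = 0. No

No


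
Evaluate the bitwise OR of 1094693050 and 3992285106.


0b1000001001111111011000010111010 | 0b11101101111101010110111110110010 = 0b11101101111111111111111110111010 = 3992977338

3992977338


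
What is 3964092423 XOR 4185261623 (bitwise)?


0b11101100010001110100000000000111 ^ 0b11111001011101100000011000110111 = 0b10101001100010100011000110000 = 355550768

355550768


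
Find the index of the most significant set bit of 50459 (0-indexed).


0b1100010100011011. Highest set bit at position 15

15


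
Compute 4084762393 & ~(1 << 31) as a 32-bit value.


4084762393 & ~(1 << 31) = 1937278745

1937278745


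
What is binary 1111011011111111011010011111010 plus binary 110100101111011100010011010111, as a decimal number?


1111011011111111011010011111010 + 110100101111011100010011010111 = 10110000001111010111100111010001 = 2956818897

2956818897


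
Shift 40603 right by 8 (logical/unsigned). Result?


0b1001111010011011 >> 8 = 0b10011110 = 158

158


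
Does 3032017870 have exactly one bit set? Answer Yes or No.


0b10110100101110001110101111001110. Multiple bits set => No

No


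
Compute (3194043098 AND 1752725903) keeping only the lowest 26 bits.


Step 1: 3194043098 & 1752725903 = 677394570
Step 2: 677394570 & 67108863 = 6305930

6305930


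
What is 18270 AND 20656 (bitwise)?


0b100011101011110 & 0b101000010110000 = 0b100000000010000 = 16400

16400


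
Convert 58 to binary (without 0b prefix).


58 = 111010 in binary

111010


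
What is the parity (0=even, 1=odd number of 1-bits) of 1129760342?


0b1000011010101101100011001010110 has 15 ones => parity 1

1


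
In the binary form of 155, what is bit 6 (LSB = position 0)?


0b10011011, position 6 = 0

0


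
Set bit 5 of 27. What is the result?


27 | (1 << 5) = 27 | 32 = 59

59


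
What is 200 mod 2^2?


200 & 3 = 0

0


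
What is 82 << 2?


0b1010010 << 2 = 0b101001000 = 328

328


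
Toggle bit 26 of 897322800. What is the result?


897322800 ^ (1 << 26) = 897322800 ^ 67108864 = 830213936

830213936


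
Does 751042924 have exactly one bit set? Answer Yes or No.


0b101100110001000000000101101100. Multiple bits set => No

No


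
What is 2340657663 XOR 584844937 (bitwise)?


0b10001011100000111001100111111111 ^ 0b100010110111000000011010001001 = 0b10101001010111111001111101110110 = 2841616246

2841616246


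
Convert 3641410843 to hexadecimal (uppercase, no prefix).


3641410843 = D90B851B hex

D90B851B


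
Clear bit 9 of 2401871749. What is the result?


2401871749 & ~(1 << 9) = 2401871237

2401871237


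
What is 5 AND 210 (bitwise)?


0b101 & 0b11010010 = 0b0 = 0

0


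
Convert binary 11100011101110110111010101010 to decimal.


11100011101110110111010101010 in decimal = 477589162

477589162


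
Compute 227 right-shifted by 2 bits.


0b11100011 >> 2 = 0b111000 = 56

56


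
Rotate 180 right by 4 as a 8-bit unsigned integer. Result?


Rotate 0b10110100 right by 4 (8-bit) = 0b1001011 = 75

75


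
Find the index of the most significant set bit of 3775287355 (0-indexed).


0b11100001000001100101000000111011. Highest set bit at position 31

31


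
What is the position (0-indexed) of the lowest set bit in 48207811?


0b10110111111001011111000011. Lowest set bit at position 0

0


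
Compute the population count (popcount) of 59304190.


0b11100010001110100011111110 has 15 set bits

15


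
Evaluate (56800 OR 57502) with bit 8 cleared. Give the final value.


Step 1: 56800 | 57502 = 65022
Step 2: 65022 & ~(1 << 8) = 64766

64766


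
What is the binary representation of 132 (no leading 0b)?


132 = 10000100 in binary

10000100


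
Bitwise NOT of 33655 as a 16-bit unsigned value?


~0b1000001101110111 = 0b111110010001000 = 31880 (16-bit unsigned)

31880


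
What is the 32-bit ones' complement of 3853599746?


3853599746 ^ 4294967295 = 441367549

441367549


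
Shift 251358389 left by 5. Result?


0b1110111110110110110010110101 << 5 = 0b111011111011011011001011010100000 = 8043468448

8043468448


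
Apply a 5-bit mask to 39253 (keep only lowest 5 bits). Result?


39253 & 31 = 21

21


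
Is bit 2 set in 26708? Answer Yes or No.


0b110100001010100, bit 2 = 1. Yes

Yes


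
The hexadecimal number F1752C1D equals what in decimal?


F1752C1D hex = 4050988061 decimal

4050988061


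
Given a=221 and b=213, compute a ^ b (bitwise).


221 ^ 213 = 8

8


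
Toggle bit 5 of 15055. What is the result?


15055 ^ (1 << 5) = 15055 ^ 32 = 15087

15087


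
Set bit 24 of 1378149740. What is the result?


1378149740 | (1 << 24) = 1378149740 | 16777216 = 1394926956

1394926956


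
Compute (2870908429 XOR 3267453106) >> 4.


Step 1: 2870908429 ^ 3267453106 = 1776285375
Step 2: 1776285375 >> 4 = 111017835

111017835


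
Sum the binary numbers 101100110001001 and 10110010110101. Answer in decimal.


101100110001001 + 10110010110101 = 1000011000111110 = 34366

34366


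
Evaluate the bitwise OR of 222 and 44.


0b11011110 | 0b101100 = 0b11111110 = 254

254


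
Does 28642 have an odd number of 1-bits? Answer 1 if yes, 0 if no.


0b110111111100010 has 10 ones => parity 0

0


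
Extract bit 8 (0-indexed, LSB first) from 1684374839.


0b1100100011001011000010100110111, position 8 = 1

1


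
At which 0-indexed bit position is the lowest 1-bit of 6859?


0b1101011001011. Lowest set bit at position 0

0


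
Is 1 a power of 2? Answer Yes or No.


0b1. Only one bit set => Yes

Yes


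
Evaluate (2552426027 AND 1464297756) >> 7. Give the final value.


Step 1: 2552426027 & 1464297756 = 268593160
Step 2: 268593160 >> 7 = 2098384

2098384


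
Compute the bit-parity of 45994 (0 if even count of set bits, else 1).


0b1011001110101010 has 9 ones => parity 1

1


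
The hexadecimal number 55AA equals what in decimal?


55AA hex = 21930 decimal

21930


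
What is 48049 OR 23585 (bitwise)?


0b1011101110110001 | 0b101110000100001 = 0b1111111110110001 = 65457

65457


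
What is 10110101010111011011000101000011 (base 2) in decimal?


10110101010111011011000101000011 in decimal = 3042816323

3042816323


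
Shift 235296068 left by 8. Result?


0b1110000001100101010101000100 << 8 = 0b111000000110010101010100010000000000 = 60235793408

60235793408


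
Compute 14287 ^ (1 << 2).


14287 ^ (1 << 2) = 14287 ^ 4 = 14283

14283


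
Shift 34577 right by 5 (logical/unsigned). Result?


0b1000011100010001 >> 5 = 0b10000111000 = 1080

1080


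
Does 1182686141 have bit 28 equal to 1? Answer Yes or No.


0b1000110011111100101101110111101, bit 28 = 0. No

No


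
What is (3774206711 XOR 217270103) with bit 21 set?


Step 1: 3774206711 ^ 217270103 = 3959854496
Step 2: 3959854496 | (1 << 21) = 3959854496 | 2097152 = 3961951648

3961951648


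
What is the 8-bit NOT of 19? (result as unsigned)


~0b10011 = 0b11101100 = 236 (8-bit unsigned)

236


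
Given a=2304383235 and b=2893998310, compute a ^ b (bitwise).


2304383235 ^ 2893998310 = 623178213

623178213


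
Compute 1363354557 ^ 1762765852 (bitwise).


0b1010001010000110010001110111101 ^ 0b1101001000100011010110000011100 = 0b111000010100101000111110100001 = 944934817

944934817


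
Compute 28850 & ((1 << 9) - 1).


28850 & 511 = 178

178


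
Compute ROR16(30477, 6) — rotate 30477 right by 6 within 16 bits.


Rotate 0b111011100001101 right by 6 (16-bit) = 0b11010111011100 = 13788

13788


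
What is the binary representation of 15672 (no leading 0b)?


15672 = 11110100111000 in binary

11110100111000


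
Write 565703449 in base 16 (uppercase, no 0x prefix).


565703449 = 21B7F319 hex

21B7F319


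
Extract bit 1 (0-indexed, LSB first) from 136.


0b10001000, position 1 = 0

0


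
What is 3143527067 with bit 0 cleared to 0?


3143527067 & ~(1 << 0) = 3143527066

3143527066


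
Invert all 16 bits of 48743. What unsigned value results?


48743 ^ 65535 = 16792

16792


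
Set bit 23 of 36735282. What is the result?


36735282 | (1 << 23) = 36735282 | 8388608 = 45123890

45123890


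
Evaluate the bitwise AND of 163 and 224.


0b10100011 & 0b11100000 = 0b10100000 = 160

160


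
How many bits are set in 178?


0b10110010 has 4 set bits

4


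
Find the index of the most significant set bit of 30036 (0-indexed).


0b111010101010100. Highest set bit at position 14

14


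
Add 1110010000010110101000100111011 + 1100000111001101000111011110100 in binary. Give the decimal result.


1110010000010110101000100111011 + 1100000111001101000111011110100 = 11010010111100011110000000101111 = 3539066927

3539066927


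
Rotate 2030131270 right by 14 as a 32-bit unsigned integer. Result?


Rotate 0b1111001000000010101100001000110 right by 14 (32-bit) = 0b1100001000110011110010000000101 = 1629086725

1629086725


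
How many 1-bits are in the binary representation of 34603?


0b1000011100101011 has 8 set bits

8


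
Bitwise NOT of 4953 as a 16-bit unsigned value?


~0b1001101011001 = 0b1110110010100110 = 60582 (16-bit unsigned)

60582


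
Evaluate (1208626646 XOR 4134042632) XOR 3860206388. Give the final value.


Step 1: 1208626646 ^ 4134042632 = 3194114526
Step 2: 3194114526 ^ 3860206388 = 1484014314

1484014314


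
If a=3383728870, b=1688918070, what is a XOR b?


3383728870 ^ 1688918070 = 2902803152

2902803152


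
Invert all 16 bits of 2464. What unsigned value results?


2464 ^ 65535 = 63071

63071


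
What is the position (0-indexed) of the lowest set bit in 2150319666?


0b10000000001010110100011000110010. Lowest set bit at position 1

1


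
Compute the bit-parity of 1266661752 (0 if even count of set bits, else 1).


0b1001011011111111011100101111000 has 20 ones => parity 0

0


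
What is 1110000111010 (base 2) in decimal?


1110000111010 in decimal = 7226

7226


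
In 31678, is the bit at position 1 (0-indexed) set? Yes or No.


0b111101110111110, bit 1 = 1. Yes

Yes


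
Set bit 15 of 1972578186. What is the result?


1972578186 | (1 << 15) = 1972578186 | 32768 = 1972610954

1972610954


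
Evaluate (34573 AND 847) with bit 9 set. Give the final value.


Step 1: 34573 & 847 = 781
Step 2: 781 | (1 << 9) = 781 | 512 = 781

781


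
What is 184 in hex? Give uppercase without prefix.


184 = B8 hex

B8


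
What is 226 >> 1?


0b11100010 >> 1 = 0b1110001 = 113

113


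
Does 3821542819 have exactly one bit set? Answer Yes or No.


0b11100011110010000001110110100011. Multiple bits set => No

No


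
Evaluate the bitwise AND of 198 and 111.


0b11000110 & 0b1101111 = 0b1000110 = 70

70


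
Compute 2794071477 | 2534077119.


0b10100110100010100010010110110101 | 0b10010111000010101111001010111111 = 0b10110111100010101111011110111111 = 3079337919

3079337919


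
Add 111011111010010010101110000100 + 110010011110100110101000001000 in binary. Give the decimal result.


111011111010010010101110000100 + 110010011110100110101000001000 = 1101110011000111001010110001100 = 1852020108

1852020108


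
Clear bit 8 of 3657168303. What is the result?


3657168303 & ~(1 << 8) = 3657168047

3657168047


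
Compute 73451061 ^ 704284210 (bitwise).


0b100011000001100011000110101 ^ 0b101001111110101000011000110010 = 0b101101100110100100000000000111 = 765083655

765083655


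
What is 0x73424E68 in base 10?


73424E68 hex = 1933725288 decimal

1933725288


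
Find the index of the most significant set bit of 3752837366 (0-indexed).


0b11011111101011111100000011110110. Highest set bit at position 31

31


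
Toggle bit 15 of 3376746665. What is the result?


3376746665 ^ (1 << 15) = 3376746665 ^ 32768 = 3376779433

3376779433


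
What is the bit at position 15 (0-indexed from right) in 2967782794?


0b10110000111001001100010110001010, position 15 = 1

1


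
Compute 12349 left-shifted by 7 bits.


0b11000000111101 << 7 = 0b110000001111010000000 = 1580672

1580672


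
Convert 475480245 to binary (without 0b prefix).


475480245 = 11100010101110100000010110101 in binary

11100010101110100000010110101


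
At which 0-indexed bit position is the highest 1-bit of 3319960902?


0b11000101111000101001010101000110. Highest set bit at position 31

31


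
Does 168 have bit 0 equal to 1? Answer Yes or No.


0b10101000, bit 0 = 0. No

No


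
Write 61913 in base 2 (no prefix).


61913 = 1111000111011001 in binary

1111000111011001


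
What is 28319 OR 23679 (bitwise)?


0b110111010011111 | 0b101110001111111 = 0b111111011111111 = 32511

32511


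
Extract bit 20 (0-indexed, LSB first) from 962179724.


0b111001010110011011001010001100, position 20 = 1

1


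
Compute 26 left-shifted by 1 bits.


0b11010 << 1 = 0b110100 = 52

52


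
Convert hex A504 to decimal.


A504 hex = 42244 decimal

42244


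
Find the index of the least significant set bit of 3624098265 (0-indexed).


0b11011000000000110101100111011001. Lowest set bit at position 0

0


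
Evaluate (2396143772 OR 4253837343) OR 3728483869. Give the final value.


Step 1: 2396143772 | 4253837343 = 4292765855
Step 2: 4292765855 | 3728483869 = 4294864543

4294864543


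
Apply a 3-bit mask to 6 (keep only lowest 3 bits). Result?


6 & 7 = 6

6


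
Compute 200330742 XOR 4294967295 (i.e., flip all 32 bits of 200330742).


200330742 ^ 4294967295 = 4094636553

4094636553


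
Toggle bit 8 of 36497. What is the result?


36497 ^ (1 << 8) = 36497 ^ 256 = 36753

36753


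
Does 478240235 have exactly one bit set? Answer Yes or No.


0b11100100000010101110111101011. Multiple bits set => No

No


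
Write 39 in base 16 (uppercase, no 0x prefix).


39 = 27 hex

27


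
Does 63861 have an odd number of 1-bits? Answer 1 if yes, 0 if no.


0b1111100101110101 has 11 ones => parity 1

1


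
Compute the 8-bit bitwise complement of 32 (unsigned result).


~0b100000 = 0b11011111 = 223 (8-bit unsigned)

223


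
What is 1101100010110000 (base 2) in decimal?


1101100010110000 in decimal = 55472

55472


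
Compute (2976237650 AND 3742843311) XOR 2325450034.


Step 1: 2976237650 & 3742843311 = 2433040386
Step 2: 2433040386 ^ 2325450034 = 463392048

463392048


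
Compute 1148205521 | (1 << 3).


1148205521 | (1 << 3) = 1148205521 | 8 = 1148205529

1148205529


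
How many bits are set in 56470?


0b1101110010010110 has 9 set bits

9


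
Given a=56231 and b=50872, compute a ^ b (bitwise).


56231 ^ 50872 = 7455

7455


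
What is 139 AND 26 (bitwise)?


0b10001011 & 0b11010 = 0b1010 = 10

10


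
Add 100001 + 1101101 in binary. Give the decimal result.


100001 + 1101101 = 10001110 = 142

142


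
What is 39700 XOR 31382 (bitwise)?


0b1001101100010100 ^ 0b111101010010110 = 0b1110000110000010 = 57730

57730


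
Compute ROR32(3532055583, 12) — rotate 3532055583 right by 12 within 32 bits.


Rotate 0b11010010100001101110010000011111 right by 12 (32-bit) = 0b1000001111111010010100001101110 = 1107109998

1107109998


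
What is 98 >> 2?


0b1100010 >> 2 = 0b11000 = 24

24


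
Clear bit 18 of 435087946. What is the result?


435087946 & ~(1 << 18) = 434825802

434825802


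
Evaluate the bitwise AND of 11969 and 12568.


0b10111011000001 & 0b11000100011000 = 0b10000000000000 = 8192

8192


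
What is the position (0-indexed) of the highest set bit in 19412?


0b100101111010100. Highest set bit at position 14

14


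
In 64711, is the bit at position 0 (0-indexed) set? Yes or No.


0b1111110011000111, bit 0 = 1. Yes

Yes


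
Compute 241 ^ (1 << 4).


241 ^ (1 << 4) = 241 ^ 16 = 225

225


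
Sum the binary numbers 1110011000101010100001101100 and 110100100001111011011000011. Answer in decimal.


1110011000101010100001101100 + 110100100001111011011000011 = 10100111100111001111100101111 = 351510319

351510319


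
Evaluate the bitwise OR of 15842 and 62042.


0b11110111100010 | 0b1111001001011010 = 0b1111111111111010 = 65530

65530


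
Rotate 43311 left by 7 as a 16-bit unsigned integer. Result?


Rotate 0b1010100100101111 left by 7 (16-bit) = 0b1001011111010100 = 38868

38868


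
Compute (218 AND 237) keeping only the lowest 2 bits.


Step 1: 218 & 237 = 200
Step 2: 200 & 3 = 0

0


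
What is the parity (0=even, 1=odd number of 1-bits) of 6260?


0b1100001110100 has 6 ones => parity 0

0


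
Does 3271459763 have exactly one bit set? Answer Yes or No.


0b11000010111111101000001110110011. Multiple bits set => No

No


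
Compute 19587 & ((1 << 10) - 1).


19587 & 1023 = 131

131


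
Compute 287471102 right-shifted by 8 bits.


0b10001001000100111010111111110 >> 8 = 0b100010010001001110101 = 1122933

1122933


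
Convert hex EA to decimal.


EA hex = 234 decimal

234


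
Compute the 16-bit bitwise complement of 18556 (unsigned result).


~0b100100001111100 = 0b1011011110000011 = 46979 (16-bit unsigned)

46979


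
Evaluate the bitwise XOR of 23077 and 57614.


0b101101000100101 ^ 0b1110000100001110 = 0b1011101100101011 = 47915

47915


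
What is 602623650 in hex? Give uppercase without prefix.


602623650 = 23EB4EA2 hex

23EB4EA2


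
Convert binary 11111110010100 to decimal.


11111110010100 in decimal = 16276

16276


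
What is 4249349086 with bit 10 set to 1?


4249349086 | (1 << 10) = 4249349086 | 1024 = 4249350110

4249350110


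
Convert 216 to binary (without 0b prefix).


216 = 11011000 in binary

11011000


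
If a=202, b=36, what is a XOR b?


202 ^ 36 = 238

238


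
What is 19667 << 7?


0b100110011010011 << 7 = 0b1001100110100110000000 = 2517376

2517376


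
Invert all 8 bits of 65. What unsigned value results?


65 ^ 255 = 190

190


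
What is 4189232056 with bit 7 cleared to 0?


4189232056 & ~(1 << 7) = 4189231928

4189231928


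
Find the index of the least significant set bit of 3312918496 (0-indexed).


0b11000101011101110001111111100000. Lowest set bit at position 5

5


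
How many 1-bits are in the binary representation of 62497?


0b1111010000100001 has 7 set bits

7


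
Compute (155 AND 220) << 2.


Step 1: 155 & 220 = 152
Step 2: 152 << 2 = 608

608


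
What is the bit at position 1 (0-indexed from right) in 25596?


0b110001111111100, position 1 = 0

0


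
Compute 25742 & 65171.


0b110010010001110 & 0b1111111010010011 = 0b110010010000010 = 25730

25730


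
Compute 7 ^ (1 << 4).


7 ^ (1 << 4) = 7 ^ 16 = 23

23


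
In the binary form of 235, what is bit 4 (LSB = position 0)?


0b11101011, position 4 = 0

0


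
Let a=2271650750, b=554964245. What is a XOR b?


2271650750 ^ 554964245 = 2792535723

2792535723


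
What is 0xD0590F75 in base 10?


D0590F75 hex = 3495497589 decimal

3495497589


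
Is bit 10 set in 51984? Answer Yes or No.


0b1100101100010000, bit 10 = 0. No

No


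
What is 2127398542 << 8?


0b1111110110011011000011010001110 << 8 = 0b111111011001101100001101000111000000000 = 544614026752

544614026752


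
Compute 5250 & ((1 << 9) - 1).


5250 & 511 = 130

130


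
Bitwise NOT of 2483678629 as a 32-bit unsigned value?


~0b10010100000010011110110110100101 = 0b1101011111101100001001001011010 = 1811288666 (32-bit unsigned)

1811288666


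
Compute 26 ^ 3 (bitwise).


0b11010 ^ 0b11 = 0b11001 = 25

25


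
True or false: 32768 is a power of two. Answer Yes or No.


0b1000000000000000. Only one bit set => Yes

Yes


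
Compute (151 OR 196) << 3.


Step 1: 151 | 196 = 215
Step 2: 215 << 3 = 1720

1720


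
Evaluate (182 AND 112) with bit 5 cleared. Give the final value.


Step 1: 182 & 112 = 48
Step 2: 48 & ~(1 << 5) = 16

16


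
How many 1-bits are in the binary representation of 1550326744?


0b1011100011010000001101111011000 has 15 set bits

15


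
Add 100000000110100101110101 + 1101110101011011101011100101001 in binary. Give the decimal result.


100000000110100101110101 + 1101110101011011101011100101001 = 1101111001011100100000010011110 = 1865302174

1865302174


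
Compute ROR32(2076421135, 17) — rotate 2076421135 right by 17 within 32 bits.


Rotate 0b1111011110000111010110000001111 right by 17 (32-bit) = 0b11010110000001111011110111100001 = 3590831585

3590831585


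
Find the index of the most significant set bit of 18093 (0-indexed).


0b100011010101101. Highest set bit at position 14

14


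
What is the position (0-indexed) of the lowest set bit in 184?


0b10111000. Lowest set bit at position 3

3


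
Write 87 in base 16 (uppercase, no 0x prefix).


87 = 57 hex

57


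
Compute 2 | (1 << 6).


2 | (1 << 6) = 2 | 64 = 66

66


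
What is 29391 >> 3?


0b111001011001111 >> 3 = 0b111001011001 = 3673

3673


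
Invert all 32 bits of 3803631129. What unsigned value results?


3803631129 ^ 4294967295 = 491336166

491336166


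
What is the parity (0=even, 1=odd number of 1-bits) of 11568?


0b10110100110000 has 6 ones => parity 0

0


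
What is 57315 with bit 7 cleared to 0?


57315 & ~(1 << 7) = 57187

57187


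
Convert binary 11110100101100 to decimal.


11110100101100 in decimal = 15660

15660


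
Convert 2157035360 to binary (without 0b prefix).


2157035360 = 10000000100100011011111101100000 in binary

10000000100100011011111101100000


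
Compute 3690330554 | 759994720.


0b11011011111101011111100110111010 | 0b101101010011001001100101100000 = 0b11111111111111011111100111111010 = 4294834682

4294834682


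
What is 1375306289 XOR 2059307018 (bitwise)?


0b1010001111110011000001000110001 ^ 0b1111010101111101000100000001010 = 0b101011010001110000101000111011 = 726075963

726075963


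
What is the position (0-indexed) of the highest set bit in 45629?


0b1011001000111101. Highest set bit at position 15

15


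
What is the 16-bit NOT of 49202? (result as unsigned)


~0b1100000000110010 = 0b11111111001101 = 16333 (16-bit unsigned)

16333


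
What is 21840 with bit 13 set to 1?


21840 | (1 << 13) = 21840 | 8192 = 30032

30032


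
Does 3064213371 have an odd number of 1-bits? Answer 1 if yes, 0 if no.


0b10110110101001000010111101111011 has 19 ones => parity 1

1


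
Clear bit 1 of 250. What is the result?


250 & ~(1 << 1) = 248

248


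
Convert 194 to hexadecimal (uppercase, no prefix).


194 = C2 hex

C2


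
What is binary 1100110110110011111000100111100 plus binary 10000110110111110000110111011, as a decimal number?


1100110110110011111000100111100 + 10000110110111110000110111011 = 1110111101101011101001011110111 = 2008404727

2008404727


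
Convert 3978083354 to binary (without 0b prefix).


3978083354 = 11101101000111001011110000011010 in binary

11101101000111001011110000011010


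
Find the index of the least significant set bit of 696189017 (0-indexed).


0b101001011111110000000001011001. Lowest set bit at position 0

0


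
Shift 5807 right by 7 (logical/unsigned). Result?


0b1011010101111 >> 7 = 0b101101 = 45

45


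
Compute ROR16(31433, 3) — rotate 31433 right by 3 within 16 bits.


Rotate 0b111101011001001 right by 3 (16-bit) = 0b10111101011001 = 12121

12121


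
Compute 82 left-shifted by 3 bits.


0b1010010 << 3 = 0b1010010000 = 656

656


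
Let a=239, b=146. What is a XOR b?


239 ^ 146 = 125

125


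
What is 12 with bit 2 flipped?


12 ^ (1 << 2) = 12 ^ 4 = 8

8


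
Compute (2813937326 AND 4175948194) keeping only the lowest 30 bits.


Step 1: 2813937326 & 4175948194 = 2694922402
Step 2: 2694922402 & 1073741823 = 547438754

547438754


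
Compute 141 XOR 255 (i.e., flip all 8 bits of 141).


141 ^ 255 = 114

114


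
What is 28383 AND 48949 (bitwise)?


0b110111011011111 & 0b1011111100110101 = 0b10111000010101 = 11797

11797


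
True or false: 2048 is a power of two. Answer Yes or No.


0b100000000000. Only one bit set => Yes

Yes


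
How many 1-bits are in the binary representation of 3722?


0b111010001010 has 6 set bits

6


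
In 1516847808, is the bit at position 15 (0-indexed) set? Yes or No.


0b1011010011010010100001011000000, bit 15 = 0. No

No


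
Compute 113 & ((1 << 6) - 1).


113 & 63 = 49

49


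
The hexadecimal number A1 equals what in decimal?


A1 hex = 161 decimal

161


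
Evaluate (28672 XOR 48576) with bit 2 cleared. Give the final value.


Step 1: 28672 ^ 48576 = 52672
Step 2: 52672 & ~(1 << 2) = 52672

52672


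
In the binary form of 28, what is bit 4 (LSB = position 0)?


0b11100, position 4 = 1

1


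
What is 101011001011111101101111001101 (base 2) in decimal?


101011001011111101101111001101 in decimal = 724556749

724556749


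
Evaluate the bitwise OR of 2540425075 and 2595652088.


0b10010111011010111100111101110011 | 0b10011010101101101000000111111000 = 0b10011111111111111100111111111011 = 2684342267

2684342267


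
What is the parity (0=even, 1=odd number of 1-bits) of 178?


0b10110010 has 4 ones => parity 0

0


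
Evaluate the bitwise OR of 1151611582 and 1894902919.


0b1000100101001000011001010111110 | 0b1110000111100011110110010000111 = 0b1110100111101011111111010111111 = 1962278591

1962278591


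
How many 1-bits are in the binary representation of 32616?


0b111111101101000 has 10 set bits

10


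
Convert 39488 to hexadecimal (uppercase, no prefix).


39488 = 9A40 hex

9A40


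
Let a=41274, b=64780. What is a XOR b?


41274 ^ 64780 = 23606

23606


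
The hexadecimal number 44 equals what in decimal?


44 hex = 68 decimal

68


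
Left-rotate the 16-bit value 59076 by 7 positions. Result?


Rotate 0b1110011011000100 left by 7 (16-bit) = 0b110001001110011 = 25203

25203


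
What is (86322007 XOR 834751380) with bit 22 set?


Step 1: 86322007 ^ 834751380 = 887382211
Step 2: 887382211 | (1 << 22) = 887382211 | 4194304 = 887382211

887382211


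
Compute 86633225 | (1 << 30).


86633225 | (1 << 30) = 86633225 | 1073741824 = 1160375049

1160375049


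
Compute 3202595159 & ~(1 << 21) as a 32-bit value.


3202595159 & ~(1 << 21) = 3200498007

3200498007


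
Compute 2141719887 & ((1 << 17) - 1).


2141719887 & 131071 = 3407

3407


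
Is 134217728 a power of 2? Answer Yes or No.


0b1000000000000000000000000000. Only one bit set => Yes

Yes


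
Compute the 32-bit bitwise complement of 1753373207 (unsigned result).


~0b1101000100000100101101000010111 = 0b10010111011111011010010111101000 = 2541594088 (32-bit unsigned)

2541594088


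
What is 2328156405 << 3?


0b10001010110001001101100011110101 << 3 = 0b10001010110001001101100011110101000 = 18625251240

18625251240


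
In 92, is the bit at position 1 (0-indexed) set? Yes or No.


0b1011100, bit 1 = 0. No

No


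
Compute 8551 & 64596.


0b10000101100111 & 0b1111110001010100 = 0b10000001000100 = 8260

8260


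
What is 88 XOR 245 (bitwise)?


0b1011000 ^ 0b11110101 = 0b10101101 = 173

173


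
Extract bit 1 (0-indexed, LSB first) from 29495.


0b111001100110111, position 1 = 1

1


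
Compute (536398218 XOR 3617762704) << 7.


Step 1: 536398218 ^ 3617762704 = 3361367066
Step 2: 3361367066 << 7 = 430254984448

430254984448


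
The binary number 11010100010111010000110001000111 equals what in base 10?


11010100010111010000110001000111 in decimal = 3562867783

3562867783


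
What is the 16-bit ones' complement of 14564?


14564 ^ 65535 = 50971

50971


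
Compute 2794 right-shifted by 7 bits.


0b101011101010 >> 7 = 0b10101 = 21

21


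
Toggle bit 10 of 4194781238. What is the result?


4194781238 ^ (1 << 10) = 4194781238 ^ 1024 = 4194782262

4194782262


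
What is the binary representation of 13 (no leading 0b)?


13 = 1101 in binary

1101


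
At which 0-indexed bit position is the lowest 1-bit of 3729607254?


0b11011110010011010100101001010110. Lowest set bit at position 1

1


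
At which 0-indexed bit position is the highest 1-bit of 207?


0b11001111. Highest set bit at position 7

7


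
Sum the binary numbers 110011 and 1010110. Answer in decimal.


110011 + 1010110 = 10001001 = 137

137


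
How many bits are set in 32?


0b100000 has 1 set bits

1


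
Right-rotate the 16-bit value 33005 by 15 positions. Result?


Rotate 0b1000000011101101 right by 15 (16-bit) = 0b111011011 = 475

475


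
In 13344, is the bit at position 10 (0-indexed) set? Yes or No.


0b11010000100000, bit 10 = 1. Yes

Yes


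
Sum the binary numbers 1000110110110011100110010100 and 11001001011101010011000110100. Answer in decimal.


1000110110110011100110010100 + 11001001011101010011000110100 = 100010000010011101111111001000 = 571072456

571072456


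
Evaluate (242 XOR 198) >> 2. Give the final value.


Step 1: 242 ^ 198 = 52
Step 2: 52 >> 2 = 13

13


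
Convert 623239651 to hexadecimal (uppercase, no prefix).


623239651 = 2525E1E3 hex

2525E1E3


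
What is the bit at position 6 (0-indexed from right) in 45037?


0b1010111111101101, position 6 = 1

1


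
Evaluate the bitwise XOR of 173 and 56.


0b10101101 ^ 0b111000 = 0b10010101 = 149

149


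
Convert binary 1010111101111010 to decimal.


1010111101111010 in decimal = 44922

44922


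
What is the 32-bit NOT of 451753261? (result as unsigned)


~0b11010111011010011010100101101 = 0b11100101000100101100101011010010 = 3843214034 (32-bit unsigned)

3843214034


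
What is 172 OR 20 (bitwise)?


0b10101100 | 0b10100 = 0b10111100 = 188

188


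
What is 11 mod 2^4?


11 & 15 = 11

11


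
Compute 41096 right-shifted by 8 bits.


0b1010000010001000 >> 8 = 0b10100000 = 160

160


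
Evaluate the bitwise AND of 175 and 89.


0b10101111 & 0b1011001 = 0b1001 = 9

9


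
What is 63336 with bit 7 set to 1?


63336 | (1 << 7) = 63336 | 128 = 63464

63464


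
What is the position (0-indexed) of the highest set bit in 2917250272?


0b10101101111000011011010011100000. Highest set bit at position 31

31


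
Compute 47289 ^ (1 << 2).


47289 ^ (1 << 2) = 47289 ^ 4 = 47293

47293


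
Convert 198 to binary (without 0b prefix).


198 = 11000110 in binary

11000110


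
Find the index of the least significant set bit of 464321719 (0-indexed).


0b11011101011001111110010110111. Lowest set bit at position 0

0


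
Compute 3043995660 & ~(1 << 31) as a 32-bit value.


3043995660 & ~(1 << 31) = 896512012

896512012


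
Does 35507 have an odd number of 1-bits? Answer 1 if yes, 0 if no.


0b1000101010110011 has 8 ones => parity 0

0


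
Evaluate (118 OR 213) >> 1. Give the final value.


Step 1: 118 | 213 = 247
Step 2: 247 >> 1 = 123

123


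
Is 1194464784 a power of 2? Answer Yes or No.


0b1000111001100100001011000010000. Multiple bits set => No

No


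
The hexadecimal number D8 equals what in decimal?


D8 hex = 216 decimal

216


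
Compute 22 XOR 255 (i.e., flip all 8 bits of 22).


22 ^ 255 = 233

233


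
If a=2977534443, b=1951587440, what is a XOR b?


2977534443 ^ 1951587440 = 3307949467

3307949467


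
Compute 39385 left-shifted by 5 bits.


0b1001100111011001 << 5 = 0b100110011101100100000 = 1260320

1260320


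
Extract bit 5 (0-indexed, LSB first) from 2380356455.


0b10001101111000010101101101100111, position 5 = 1

1


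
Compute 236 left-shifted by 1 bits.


0b11101100 << 1 = 0b111011000 = 472

472


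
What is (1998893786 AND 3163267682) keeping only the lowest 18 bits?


Step 1: 1998893786 & 3163267682 = 872456770
Step 2: 872456770 & 262143 = 41538

41538


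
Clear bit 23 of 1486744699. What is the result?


1486744699 & ~(1 << 23) = 1478356091

1478356091


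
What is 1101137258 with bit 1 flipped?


1101137258 ^ (1 << 1) = 1101137258 ^ 2 = 1101137256

1101137256


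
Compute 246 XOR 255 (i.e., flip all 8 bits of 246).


246 ^ 255 = 9

9


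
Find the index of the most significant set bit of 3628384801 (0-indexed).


0b11011000010001001100001000100001. Highest set bit at position 31

31


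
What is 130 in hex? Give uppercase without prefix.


130 = 82 hex

82


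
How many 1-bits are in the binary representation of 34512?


0b1000011011010000 has 6 set bits

6


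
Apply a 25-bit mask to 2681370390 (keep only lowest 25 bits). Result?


2681370390 & 33554431 = 30570262

30570262


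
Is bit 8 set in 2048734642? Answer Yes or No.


0b1111010000111010011010110110010, bit 8 = 1. Yes

Yes


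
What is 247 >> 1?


0b11110111 >> 1 = 0b1111011 = 123

123


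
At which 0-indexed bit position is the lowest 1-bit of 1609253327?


0b1011111111010110100000111001111. Lowest set bit at position 0

0


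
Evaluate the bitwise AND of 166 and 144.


0b10100110 & 0b10010000 = 0b10000000 = 128

128


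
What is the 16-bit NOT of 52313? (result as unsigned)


~0b1100110001011001 = 0b11001110100110 = 13222 (16-bit unsigned)

13222


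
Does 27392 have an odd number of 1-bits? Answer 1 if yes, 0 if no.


0b110101100000000 has 5 ones => parity 1

1


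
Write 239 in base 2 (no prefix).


239 = 11101111 in binary

11101111


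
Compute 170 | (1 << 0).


170 | (1 << 0) = 170 | 1 = 171

171


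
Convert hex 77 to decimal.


77 hex = 119 decimal

119


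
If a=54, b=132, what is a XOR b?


54 ^ 132 = 178

178


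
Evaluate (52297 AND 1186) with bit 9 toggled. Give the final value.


Step 1: 52297 & 1186 = 1024
Step 2: 1024 ^ (1 << 9) = 1024 ^ 512 = 1536

1536


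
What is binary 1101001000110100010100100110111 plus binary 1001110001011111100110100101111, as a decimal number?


1101001000110100010100100110111 + 1001110001011111100110100101111 = 10110111010010011111011001100110 = 3075077734

3075077734


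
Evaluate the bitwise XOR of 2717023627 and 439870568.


0b10100001111100100111110110001011 ^ 0b11010001101111110010001101000 = 0b10111011110001011001100111100011 = 3150289379

3150289379


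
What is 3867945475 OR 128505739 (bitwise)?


0b11100110100011000010101000000011 | 0b111101010001101011110001011 = 0b11100111101011001111111110001011 = 3886874507

3886874507


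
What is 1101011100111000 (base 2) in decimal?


1101011100111000 in decimal = 55096

55096


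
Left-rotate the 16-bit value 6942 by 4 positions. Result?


Rotate 0b1101100011110 left by 4 (16-bit) = 0b1011000111100001 = 45537

45537


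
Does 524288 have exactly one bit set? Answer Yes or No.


0b10000000000000000000. Only one bit set => Yes

Yes


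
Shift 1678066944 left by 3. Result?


0b1100100000001010100010100000000 << 3 = 0b1100100000001010100010100000000000 = 13424535552

13424535552


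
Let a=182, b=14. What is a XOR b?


182 ^ 14 = 184

184


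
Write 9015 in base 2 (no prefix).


9015 = 10001100110111 in binary

10001100110111


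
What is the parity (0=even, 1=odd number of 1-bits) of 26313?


0b110011011001001 has 8 ones => parity 0

0
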